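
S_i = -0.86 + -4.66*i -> [-0.86, -5.52, -10.18, -14.84, -19.5]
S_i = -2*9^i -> [-2, -18, -162, -1458, -13122]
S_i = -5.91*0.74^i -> [-5.91, -4.37, -3.24, -2.39, -1.77]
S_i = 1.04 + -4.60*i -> [1.04, -3.56, -8.16, -12.76, -17.36]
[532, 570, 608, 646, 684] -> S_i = 532 + 38*i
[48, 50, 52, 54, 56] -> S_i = 48 + 2*i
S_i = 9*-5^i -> [9, -45, 225, -1125, 5625]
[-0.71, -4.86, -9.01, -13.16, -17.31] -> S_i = -0.71 + -4.15*i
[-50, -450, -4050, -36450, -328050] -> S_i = -50*9^i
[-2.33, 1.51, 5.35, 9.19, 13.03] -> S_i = -2.33 + 3.84*i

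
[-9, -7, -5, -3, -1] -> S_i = -9 + 2*i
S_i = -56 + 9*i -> [-56, -47, -38, -29, -20]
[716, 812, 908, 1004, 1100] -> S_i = 716 + 96*i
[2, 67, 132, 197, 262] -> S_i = 2 + 65*i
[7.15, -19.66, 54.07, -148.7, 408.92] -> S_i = 7.15*(-2.75)^i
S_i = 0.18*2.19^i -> [0.18, 0.39, 0.86, 1.89, 4.14]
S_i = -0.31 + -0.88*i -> [-0.31, -1.19, -2.07, -2.95, -3.83]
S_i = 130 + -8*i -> [130, 122, 114, 106, 98]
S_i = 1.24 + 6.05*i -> [1.24, 7.29, 13.34, 19.39, 25.44]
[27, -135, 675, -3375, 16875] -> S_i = 27*-5^i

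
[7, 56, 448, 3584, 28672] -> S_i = 7*8^i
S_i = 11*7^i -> [11, 77, 539, 3773, 26411]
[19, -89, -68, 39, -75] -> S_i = Random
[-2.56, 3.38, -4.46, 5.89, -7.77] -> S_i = -2.56*(-1.32)^i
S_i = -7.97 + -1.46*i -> [-7.97, -9.43, -10.89, -12.35, -13.81]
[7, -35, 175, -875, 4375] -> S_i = 7*-5^i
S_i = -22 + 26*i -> [-22, 4, 30, 56, 82]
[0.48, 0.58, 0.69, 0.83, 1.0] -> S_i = 0.48*1.20^i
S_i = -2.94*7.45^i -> [-2.94, -21.9, -163.18, -1215.67, -9056.75]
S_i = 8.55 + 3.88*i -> [8.55, 12.43, 16.31, 20.19, 24.07]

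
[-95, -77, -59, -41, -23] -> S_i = -95 + 18*i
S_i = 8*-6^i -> [8, -48, 288, -1728, 10368]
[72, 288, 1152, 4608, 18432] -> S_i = 72*4^i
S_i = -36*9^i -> [-36, -324, -2916, -26244, -236196]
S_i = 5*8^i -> [5, 40, 320, 2560, 20480]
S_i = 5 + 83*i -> [5, 88, 171, 254, 337]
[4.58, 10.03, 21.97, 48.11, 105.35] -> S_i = 4.58*2.19^i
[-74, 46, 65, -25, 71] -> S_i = Random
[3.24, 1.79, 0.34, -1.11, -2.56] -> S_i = 3.24 + -1.45*i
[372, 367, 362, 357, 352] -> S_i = 372 + -5*i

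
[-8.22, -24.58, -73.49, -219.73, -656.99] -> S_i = -8.22*2.99^i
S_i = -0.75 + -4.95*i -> [-0.75, -5.7, -10.65, -15.6, -20.55]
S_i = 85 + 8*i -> [85, 93, 101, 109, 117]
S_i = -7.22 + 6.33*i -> [-7.22, -0.89, 5.44, 11.77, 18.1]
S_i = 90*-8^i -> [90, -720, 5760, -46080, 368640]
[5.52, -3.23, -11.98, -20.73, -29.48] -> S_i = 5.52 + -8.75*i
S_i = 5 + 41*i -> [5, 46, 87, 128, 169]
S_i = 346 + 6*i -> [346, 352, 358, 364, 370]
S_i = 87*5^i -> [87, 435, 2175, 10875, 54375]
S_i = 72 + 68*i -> [72, 140, 208, 276, 344]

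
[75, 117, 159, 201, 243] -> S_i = 75 + 42*i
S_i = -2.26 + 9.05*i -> [-2.26, 6.79, 15.84, 24.89, 33.94]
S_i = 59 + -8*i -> [59, 51, 43, 35, 27]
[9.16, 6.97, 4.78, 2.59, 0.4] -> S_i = 9.16 + -2.19*i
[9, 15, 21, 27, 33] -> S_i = 9 + 6*i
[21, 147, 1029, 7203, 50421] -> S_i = 21*7^i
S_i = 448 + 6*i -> [448, 454, 460, 466, 472]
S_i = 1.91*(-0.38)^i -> [1.91, -0.73, 0.28, -0.1, 0.04]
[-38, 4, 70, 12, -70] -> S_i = Random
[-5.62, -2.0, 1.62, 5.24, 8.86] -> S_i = -5.62 + 3.62*i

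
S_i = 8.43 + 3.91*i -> [8.43, 12.34, 16.25, 20.16, 24.07]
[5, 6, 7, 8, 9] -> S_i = 5 + 1*i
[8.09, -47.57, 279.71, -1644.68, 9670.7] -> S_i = 8.09*(-5.88)^i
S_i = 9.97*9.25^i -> [9.97, 92.22, 853.06, 7890.79, 72989.79]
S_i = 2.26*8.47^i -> [2.26, 19.14, 162.13, 1373.28, 11631.67]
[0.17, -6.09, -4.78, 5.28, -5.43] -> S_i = Random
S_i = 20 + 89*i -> [20, 109, 198, 287, 376]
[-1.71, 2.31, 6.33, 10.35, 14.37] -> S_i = -1.71 + 4.02*i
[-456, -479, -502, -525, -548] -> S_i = -456 + -23*i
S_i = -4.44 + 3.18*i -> [-4.44, -1.26, 1.92, 5.1, 8.28]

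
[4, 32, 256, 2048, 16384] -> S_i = 4*8^i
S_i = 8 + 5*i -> [8, 13, 18, 23, 28]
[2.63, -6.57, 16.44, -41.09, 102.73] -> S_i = 2.63*(-2.50)^i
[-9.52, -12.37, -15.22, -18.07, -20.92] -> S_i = -9.52 + -2.85*i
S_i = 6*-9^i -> [6, -54, 486, -4374, 39366]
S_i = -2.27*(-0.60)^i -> [-2.27, 1.36, -0.82, 0.49, -0.29]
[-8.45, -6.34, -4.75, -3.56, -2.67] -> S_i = -8.45*0.75^i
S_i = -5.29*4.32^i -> [-5.29, -22.85, -98.72, -426.49, -1842.43]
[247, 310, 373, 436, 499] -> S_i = 247 + 63*i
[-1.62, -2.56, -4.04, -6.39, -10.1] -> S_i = -1.62*1.58^i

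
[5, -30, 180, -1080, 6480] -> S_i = 5*-6^i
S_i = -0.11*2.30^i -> [-0.11, -0.25, -0.58, -1.34, -3.08]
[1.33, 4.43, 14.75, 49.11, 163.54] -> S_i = 1.33*3.33^i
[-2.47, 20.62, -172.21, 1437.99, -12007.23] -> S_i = -2.47*(-8.35)^i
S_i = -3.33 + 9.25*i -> [-3.33, 5.92, 15.17, 24.42, 33.67]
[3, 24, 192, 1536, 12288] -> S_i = 3*8^i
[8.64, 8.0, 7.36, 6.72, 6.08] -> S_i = 8.64 + -0.64*i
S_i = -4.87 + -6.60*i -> [-4.87, -11.47, -18.07, -24.67, -31.27]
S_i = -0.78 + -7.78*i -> [-0.78, -8.56, -16.34, -24.12, -31.9]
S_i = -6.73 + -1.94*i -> [-6.73, -8.67, -10.61, -12.55, -14.49]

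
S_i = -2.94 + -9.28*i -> [-2.94, -12.22, -21.5, -30.78, -40.06]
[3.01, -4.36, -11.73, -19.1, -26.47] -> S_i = 3.01 + -7.37*i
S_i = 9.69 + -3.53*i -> [9.69, 6.16, 2.63, -0.9, -4.43]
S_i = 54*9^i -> [54, 486, 4374, 39366, 354294]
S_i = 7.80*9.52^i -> [7.8, 74.26, 706.92, 6729.85, 64068.18]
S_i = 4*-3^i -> [4, -12, 36, -108, 324]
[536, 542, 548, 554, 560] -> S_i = 536 + 6*i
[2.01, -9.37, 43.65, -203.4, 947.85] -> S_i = 2.01*(-4.66)^i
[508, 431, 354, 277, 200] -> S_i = 508 + -77*i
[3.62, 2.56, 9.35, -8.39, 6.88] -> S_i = Random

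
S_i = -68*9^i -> [-68, -612, -5508, -49572, -446148]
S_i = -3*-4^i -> [-3, 12, -48, 192, -768]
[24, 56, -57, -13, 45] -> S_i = Random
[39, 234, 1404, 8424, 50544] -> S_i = 39*6^i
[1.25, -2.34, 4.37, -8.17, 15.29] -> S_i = 1.25*(-1.87)^i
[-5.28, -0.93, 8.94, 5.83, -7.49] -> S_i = Random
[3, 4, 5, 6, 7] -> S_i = 3 + 1*i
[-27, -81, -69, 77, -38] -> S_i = Random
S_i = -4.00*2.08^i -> [-4.0, -8.32, -17.31, -36.0, -74.87]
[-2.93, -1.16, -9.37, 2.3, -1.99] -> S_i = Random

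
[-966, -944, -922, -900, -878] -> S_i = -966 + 22*i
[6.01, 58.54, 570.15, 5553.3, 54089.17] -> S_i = 6.01*9.74^i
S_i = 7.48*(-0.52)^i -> [7.48, -3.89, 2.02, -1.05, 0.55]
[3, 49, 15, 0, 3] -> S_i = Random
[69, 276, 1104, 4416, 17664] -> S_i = 69*4^i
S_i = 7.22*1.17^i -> [7.22, 8.45, 9.88, 11.56, 13.53]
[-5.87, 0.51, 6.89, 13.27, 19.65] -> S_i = -5.87 + 6.38*i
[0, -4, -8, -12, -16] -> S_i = 0 + -4*i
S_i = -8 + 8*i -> [-8, 0, 8, 16, 24]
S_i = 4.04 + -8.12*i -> [4.04, -4.08, -12.2, -20.32, -28.44]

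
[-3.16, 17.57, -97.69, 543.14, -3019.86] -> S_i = -3.16*(-5.56)^i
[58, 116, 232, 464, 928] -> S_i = 58*2^i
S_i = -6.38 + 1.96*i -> [-6.38, -4.42, -2.46, -0.5, 1.46]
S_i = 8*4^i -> [8, 32, 128, 512, 2048]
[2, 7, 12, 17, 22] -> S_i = 2 + 5*i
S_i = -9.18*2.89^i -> [-9.18, -26.53, -76.67, -221.58, -640.37]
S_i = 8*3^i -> [8, 24, 72, 216, 648]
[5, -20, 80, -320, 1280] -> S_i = 5*-4^i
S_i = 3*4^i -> [3, 12, 48, 192, 768]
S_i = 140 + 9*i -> [140, 149, 158, 167, 176]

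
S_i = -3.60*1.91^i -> [-3.6, -6.88, -13.13, -25.08, -47.91]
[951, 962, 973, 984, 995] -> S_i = 951 + 11*i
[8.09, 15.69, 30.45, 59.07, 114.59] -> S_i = 8.09*1.94^i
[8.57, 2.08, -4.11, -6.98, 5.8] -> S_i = Random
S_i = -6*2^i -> [-6, -12, -24, -48, -96]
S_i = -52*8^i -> [-52, -416, -3328, -26624, -212992]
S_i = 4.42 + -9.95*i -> [4.42, -5.53, -15.48, -25.43, -35.38]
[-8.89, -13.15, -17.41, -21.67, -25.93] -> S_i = -8.89 + -4.26*i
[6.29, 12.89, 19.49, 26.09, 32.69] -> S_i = 6.29 + 6.60*i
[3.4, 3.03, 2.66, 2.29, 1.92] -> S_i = 3.40 + -0.37*i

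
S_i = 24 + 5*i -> [24, 29, 34, 39, 44]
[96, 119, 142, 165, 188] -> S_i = 96 + 23*i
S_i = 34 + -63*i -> [34, -29, -92, -155, -218]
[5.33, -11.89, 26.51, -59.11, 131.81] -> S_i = 5.33*(-2.23)^i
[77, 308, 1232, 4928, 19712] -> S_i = 77*4^i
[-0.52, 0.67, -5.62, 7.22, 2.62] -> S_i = Random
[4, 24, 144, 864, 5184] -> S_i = 4*6^i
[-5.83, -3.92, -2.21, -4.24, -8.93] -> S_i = Random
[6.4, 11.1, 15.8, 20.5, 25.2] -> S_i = 6.40 + 4.70*i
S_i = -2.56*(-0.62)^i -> [-2.56, 1.59, -0.98, 0.61, -0.38]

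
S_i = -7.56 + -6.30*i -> [-7.56, -13.86, -20.16, -26.46, -32.76]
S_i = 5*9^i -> [5, 45, 405, 3645, 32805]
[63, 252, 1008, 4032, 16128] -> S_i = 63*4^i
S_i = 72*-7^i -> [72, -504, 3528, -24696, 172872]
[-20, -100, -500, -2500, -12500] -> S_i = -20*5^i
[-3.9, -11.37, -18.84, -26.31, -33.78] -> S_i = -3.90 + -7.47*i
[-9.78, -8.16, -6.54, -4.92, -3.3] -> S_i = -9.78 + 1.62*i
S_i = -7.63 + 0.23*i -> [-7.63, -7.4, -7.17, -6.94, -6.71]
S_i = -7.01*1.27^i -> [-7.01, -8.9, -11.31, -14.36, -18.24]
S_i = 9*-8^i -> [9, -72, 576, -4608, 36864]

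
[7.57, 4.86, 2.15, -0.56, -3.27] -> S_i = 7.57 + -2.71*i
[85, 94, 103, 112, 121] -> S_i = 85 + 9*i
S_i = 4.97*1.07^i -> [4.97, 5.32, 5.69, 6.09, 6.51]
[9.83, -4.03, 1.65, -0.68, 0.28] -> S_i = 9.83*(-0.41)^i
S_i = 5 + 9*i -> [5, 14, 23, 32, 41]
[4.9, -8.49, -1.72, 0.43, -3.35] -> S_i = Random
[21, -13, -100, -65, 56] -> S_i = Random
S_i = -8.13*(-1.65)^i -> [-8.13, 13.41, -22.13, 36.52, -60.26]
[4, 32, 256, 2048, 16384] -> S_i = 4*8^i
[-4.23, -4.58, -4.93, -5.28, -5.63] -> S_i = -4.23 + -0.35*i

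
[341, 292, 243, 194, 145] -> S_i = 341 + -49*i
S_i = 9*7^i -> [9, 63, 441, 3087, 21609]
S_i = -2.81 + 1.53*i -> [-2.81, -1.28, 0.25, 1.78, 3.31]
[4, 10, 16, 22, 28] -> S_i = 4 + 6*i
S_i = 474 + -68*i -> [474, 406, 338, 270, 202]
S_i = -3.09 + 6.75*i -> [-3.09, 3.66, 10.41, 17.16, 23.91]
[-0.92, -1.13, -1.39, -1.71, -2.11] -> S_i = -0.92*1.23^i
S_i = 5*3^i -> [5, 15, 45, 135, 405]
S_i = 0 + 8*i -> [0, 8, 16, 24, 32]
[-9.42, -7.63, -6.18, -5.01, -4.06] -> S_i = -9.42*0.81^i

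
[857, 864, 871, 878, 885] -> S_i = 857 + 7*i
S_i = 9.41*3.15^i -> [9.41, 29.64, 93.37, 294.12, 926.47]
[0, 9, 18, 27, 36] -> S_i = 0 + 9*i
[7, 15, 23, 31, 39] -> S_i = 7 + 8*i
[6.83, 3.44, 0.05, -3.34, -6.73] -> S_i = 6.83 + -3.39*i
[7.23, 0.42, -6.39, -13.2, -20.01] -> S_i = 7.23 + -6.81*i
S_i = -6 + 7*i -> [-6, 1, 8, 15, 22]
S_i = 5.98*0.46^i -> [5.98, 2.75, 1.27, 0.58, 0.27]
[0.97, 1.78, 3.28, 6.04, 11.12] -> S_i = 0.97*1.84^i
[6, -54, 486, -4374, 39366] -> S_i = 6*-9^i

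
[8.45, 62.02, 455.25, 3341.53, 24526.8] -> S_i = 8.45*7.34^i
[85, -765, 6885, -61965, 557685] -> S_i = 85*-9^i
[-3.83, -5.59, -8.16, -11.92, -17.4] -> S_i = -3.83*1.46^i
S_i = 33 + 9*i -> [33, 42, 51, 60, 69]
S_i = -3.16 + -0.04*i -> [-3.16, -3.2, -3.24, -3.28, -3.32]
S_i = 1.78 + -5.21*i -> [1.78, -3.43, -8.64, -13.85, -19.06]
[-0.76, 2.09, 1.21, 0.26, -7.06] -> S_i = Random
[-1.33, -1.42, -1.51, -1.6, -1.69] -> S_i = -1.33 + -0.09*i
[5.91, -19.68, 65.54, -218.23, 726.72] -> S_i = 5.91*(-3.33)^i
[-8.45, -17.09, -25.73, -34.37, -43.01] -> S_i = -8.45 + -8.64*i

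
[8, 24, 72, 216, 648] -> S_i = 8*3^i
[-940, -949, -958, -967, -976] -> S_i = -940 + -9*i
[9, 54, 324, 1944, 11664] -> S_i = 9*6^i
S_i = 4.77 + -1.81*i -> [4.77, 2.96, 1.15, -0.66, -2.47]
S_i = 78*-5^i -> [78, -390, 1950, -9750, 48750]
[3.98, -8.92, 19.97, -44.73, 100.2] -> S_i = 3.98*(-2.24)^i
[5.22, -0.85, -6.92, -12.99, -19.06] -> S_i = 5.22 + -6.07*i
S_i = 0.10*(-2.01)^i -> [0.1, -0.2, 0.4, -0.81, 1.63]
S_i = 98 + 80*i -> [98, 178, 258, 338, 418]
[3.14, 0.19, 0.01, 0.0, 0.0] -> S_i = 3.14*0.06^i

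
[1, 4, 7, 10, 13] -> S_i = 1 + 3*i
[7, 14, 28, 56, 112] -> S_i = 7*2^i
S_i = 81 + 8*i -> [81, 89, 97, 105, 113]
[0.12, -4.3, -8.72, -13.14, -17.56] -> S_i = 0.12 + -4.42*i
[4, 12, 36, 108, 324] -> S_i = 4*3^i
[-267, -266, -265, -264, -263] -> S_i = -267 + 1*i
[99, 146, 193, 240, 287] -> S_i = 99 + 47*i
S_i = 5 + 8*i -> [5, 13, 21, 29, 37]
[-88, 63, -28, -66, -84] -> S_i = Random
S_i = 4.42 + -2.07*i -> [4.42, 2.35, 0.28, -1.79, -3.86]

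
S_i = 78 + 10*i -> [78, 88, 98, 108, 118]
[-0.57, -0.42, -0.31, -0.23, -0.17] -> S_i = -0.57*0.74^i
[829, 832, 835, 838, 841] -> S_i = 829 + 3*i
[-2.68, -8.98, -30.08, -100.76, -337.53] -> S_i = -2.68*3.35^i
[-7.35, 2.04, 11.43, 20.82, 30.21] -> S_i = -7.35 + 9.39*i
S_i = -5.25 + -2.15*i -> [-5.25, -7.4, -9.55, -11.7, -13.85]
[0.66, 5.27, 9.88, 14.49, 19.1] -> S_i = 0.66 + 4.61*i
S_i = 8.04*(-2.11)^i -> [8.04, -16.96, 35.79, -75.53, 159.36]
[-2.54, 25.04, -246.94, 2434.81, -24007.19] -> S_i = -2.54*(-9.86)^i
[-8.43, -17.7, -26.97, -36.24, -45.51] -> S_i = -8.43 + -9.27*i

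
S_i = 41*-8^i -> [41, -328, 2624, -20992, 167936]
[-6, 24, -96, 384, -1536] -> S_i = -6*-4^i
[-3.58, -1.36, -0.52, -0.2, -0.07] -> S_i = -3.58*0.38^i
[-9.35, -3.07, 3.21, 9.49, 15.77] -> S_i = -9.35 + 6.28*i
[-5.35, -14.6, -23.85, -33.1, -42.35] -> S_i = -5.35 + -9.25*i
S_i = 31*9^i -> [31, 279, 2511, 22599, 203391]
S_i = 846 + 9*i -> [846, 855, 864, 873, 882]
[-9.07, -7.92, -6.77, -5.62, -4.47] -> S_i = -9.07 + 1.15*i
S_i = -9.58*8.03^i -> [-9.58, -76.93, -617.73, -4960.35, -39831.59]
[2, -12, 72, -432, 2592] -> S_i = 2*-6^i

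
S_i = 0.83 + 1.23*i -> [0.83, 2.06, 3.29, 4.52, 5.75]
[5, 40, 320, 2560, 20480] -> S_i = 5*8^i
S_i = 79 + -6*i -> [79, 73, 67, 61, 55]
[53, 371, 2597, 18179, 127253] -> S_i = 53*7^i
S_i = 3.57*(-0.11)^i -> [3.57, -0.39, 0.04, -0.0, 0.0]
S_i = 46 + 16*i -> [46, 62, 78, 94, 110]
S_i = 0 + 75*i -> [0, 75, 150, 225, 300]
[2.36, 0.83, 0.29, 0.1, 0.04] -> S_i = 2.36*0.35^i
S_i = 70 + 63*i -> [70, 133, 196, 259, 322]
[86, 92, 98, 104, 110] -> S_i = 86 + 6*i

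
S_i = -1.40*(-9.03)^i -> [-1.4, 12.64, -114.16, 1030.84, -9308.49]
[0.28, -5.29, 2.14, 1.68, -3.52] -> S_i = Random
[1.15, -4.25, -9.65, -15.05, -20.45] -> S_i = 1.15 + -5.40*i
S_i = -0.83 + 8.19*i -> [-0.83, 7.36, 15.55, 23.74, 31.93]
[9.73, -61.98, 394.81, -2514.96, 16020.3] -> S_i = 9.73*(-6.37)^i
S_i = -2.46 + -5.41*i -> [-2.46, -7.87, -13.28, -18.69, -24.1]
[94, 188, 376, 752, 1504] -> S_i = 94*2^i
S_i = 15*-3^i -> [15, -45, 135, -405, 1215]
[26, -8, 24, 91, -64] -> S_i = Random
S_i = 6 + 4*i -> [6, 10, 14, 18, 22]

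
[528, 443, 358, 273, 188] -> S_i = 528 + -85*i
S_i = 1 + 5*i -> [1, 6, 11, 16, 21]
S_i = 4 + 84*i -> [4, 88, 172, 256, 340]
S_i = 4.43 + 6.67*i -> [4.43, 11.1, 17.77, 24.44, 31.11]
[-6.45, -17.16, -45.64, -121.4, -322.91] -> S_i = -6.45*2.66^i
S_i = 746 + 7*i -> [746, 753, 760, 767, 774]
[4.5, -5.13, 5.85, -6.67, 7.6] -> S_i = 4.50*(-1.14)^i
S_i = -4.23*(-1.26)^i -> [-4.23, 5.33, -6.72, 8.46, -10.66]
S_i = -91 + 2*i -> [-91, -89, -87, -85, -83]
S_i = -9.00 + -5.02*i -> [-9.0, -14.02, -19.04, -24.06, -29.08]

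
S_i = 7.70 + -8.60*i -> [7.7, -0.9, -9.5, -18.1, -26.7]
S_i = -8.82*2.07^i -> [-8.82, -18.26, -37.79, -78.23, -161.94]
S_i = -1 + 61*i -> [-1, 60, 121, 182, 243]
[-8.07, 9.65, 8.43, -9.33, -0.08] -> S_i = Random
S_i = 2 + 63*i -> [2, 65, 128, 191, 254]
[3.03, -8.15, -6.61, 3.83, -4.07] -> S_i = Random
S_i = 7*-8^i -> [7, -56, 448, -3584, 28672]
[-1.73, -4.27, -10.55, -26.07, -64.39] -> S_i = -1.73*2.47^i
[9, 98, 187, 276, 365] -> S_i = 9 + 89*i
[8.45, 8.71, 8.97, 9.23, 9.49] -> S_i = 8.45 + 0.26*i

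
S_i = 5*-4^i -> [5, -20, 80, -320, 1280]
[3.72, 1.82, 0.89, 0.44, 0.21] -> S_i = 3.72*0.49^i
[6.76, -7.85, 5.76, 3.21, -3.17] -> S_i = Random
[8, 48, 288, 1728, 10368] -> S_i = 8*6^i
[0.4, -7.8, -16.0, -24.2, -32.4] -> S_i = 0.40 + -8.20*i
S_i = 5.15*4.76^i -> [5.15, 24.51, 116.69, 555.43, 2643.84]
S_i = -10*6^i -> [-10, -60, -360, -2160, -12960]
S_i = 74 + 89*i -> [74, 163, 252, 341, 430]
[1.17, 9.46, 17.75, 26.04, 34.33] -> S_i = 1.17 + 8.29*i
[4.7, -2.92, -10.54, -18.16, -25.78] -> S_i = 4.70 + -7.62*i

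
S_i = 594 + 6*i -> [594, 600, 606, 612, 618]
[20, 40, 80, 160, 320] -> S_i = 20*2^i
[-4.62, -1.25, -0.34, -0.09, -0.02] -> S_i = -4.62*0.27^i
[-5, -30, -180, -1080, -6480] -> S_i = -5*6^i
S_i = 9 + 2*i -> [9, 11, 13, 15, 17]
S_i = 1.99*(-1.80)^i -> [1.99, -3.58, 6.45, -11.61, 20.89]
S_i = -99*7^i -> [-99, -693, -4851, -33957, -237699]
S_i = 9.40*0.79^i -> [9.4, 7.43, 5.87, 4.63, 3.66]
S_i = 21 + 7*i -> [21, 28, 35, 42, 49]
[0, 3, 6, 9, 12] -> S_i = 0 + 3*i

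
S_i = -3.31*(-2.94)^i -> [-3.31, 9.73, -28.61, 84.11, -247.3]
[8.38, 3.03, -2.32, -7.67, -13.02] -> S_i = 8.38 + -5.35*i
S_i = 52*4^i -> [52, 208, 832, 3328, 13312]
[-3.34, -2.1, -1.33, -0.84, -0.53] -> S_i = -3.34*0.63^i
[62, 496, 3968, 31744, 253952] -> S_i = 62*8^i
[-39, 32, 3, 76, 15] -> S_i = Random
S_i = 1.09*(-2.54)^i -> [1.09, -2.77, 7.03, -17.86, 45.37]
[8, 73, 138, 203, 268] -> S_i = 8 + 65*i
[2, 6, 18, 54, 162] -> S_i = 2*3^i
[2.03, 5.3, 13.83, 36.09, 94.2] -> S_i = 2.03*2.61^i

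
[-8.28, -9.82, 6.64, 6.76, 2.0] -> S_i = Random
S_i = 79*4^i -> [79, 316, 1264, 5056, 20224]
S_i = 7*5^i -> [7, 35, 175, 875, 4375]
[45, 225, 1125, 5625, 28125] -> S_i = 45*5^i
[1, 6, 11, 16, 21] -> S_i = 1 + 5*i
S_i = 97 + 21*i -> [97, 118, 139, 160, 181]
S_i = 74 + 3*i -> [74, 77, 80, 83, 86]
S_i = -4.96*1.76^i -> [-4.96, -8.73, -15.36, -27.04, -47.59]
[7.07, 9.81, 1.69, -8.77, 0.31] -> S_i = Random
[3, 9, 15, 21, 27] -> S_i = 3 + 6*i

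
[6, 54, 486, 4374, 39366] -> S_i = 6*9^i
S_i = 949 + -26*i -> [949, 923, 897, 871, 845]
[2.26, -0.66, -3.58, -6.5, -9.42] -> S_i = 2.26 + -2.92*i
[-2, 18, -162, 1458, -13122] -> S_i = -2*-9^i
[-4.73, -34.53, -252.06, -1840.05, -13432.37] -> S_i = -4.73*7.30^i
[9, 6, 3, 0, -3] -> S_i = 9 + -3*i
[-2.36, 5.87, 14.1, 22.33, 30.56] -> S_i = -2.36 + 8.23*i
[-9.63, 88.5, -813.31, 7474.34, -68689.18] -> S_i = -9.63*(-9.19)^i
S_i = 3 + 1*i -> [3, 4, 5, 6, 7]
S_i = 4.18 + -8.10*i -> [4.18, -3.92, -12.02, -20.12, -28.22]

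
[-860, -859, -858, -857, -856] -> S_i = -860 + 1*i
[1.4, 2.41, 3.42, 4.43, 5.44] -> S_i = 1.40 + 1.01*i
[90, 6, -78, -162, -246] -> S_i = 90 + -84*i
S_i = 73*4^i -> [73, 292, 1168, 4672, 18688]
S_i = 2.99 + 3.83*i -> [2.99, 6.82, 10.65, 14.48, 18.31]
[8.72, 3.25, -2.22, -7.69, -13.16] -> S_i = 8.72 + -5.47*i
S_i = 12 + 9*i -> [12, 21, 30, 39, 48]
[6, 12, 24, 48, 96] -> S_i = 6*2^i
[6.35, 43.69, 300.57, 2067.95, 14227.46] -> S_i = 6.35*6.88^i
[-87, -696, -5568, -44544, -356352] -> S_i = -87*8^i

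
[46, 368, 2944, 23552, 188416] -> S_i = 46*8^i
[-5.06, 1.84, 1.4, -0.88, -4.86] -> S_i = Random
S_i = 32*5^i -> [32, 160, 800, 4000, 20000]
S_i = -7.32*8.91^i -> [-7.32, -65.22, -581.12, -5177.79, -46134.08]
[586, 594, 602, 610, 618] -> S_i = 586 + 8*i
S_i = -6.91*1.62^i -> [-6.91, -11.19, -18.13, -29.38, -47.59]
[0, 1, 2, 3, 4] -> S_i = 0 + 1*i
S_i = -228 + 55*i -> [-228, -173, -118, -63, -8]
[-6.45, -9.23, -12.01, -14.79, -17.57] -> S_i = -6.45 + -2.78*i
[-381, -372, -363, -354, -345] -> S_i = -381 + 9*i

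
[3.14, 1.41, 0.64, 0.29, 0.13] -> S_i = 3.14*0.45^i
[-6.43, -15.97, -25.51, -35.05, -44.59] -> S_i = -6.43 + -9.54*i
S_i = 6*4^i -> [6, 24, 96, 384, 1536]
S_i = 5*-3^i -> [5, -15, 45, -135, 405]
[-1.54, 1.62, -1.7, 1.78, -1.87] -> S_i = -1.54*(-1.05)^i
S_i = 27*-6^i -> [27, -162, 972, -5832, 34992]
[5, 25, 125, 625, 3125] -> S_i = 5*5^i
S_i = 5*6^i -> [5, 30, 180, 1080, 6480]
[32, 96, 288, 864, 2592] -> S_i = 32*3^i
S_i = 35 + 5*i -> [35, 40, 45, 50, 55]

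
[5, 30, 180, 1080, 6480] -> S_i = 5*6^i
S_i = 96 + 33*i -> [96, 129, 162, 195, 228]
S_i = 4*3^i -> [4, 12, 36, 108, 324]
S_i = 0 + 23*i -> [0, 23, 46, 69, 92]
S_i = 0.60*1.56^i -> [0.6, 0.94, 1.46, 2.28, 3.55]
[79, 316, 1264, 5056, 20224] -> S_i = 79*4^i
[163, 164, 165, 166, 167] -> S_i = 163 + 1*i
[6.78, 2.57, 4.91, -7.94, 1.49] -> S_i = Random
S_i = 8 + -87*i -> [8, -79, -166, -253, -340]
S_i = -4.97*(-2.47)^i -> [-4.97, 12.28, -30.32, 74.89, -184.99]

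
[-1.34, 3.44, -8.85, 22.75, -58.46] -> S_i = -1.34*(-2.57)^i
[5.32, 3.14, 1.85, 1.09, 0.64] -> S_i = 5.32*0.59^i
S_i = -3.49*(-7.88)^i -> [-3.49, 27.5, -216.71, 1707.67, -13456.44]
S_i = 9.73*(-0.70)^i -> [9.73, -6.81, 4.77, -3.34, 2.34]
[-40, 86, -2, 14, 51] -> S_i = Random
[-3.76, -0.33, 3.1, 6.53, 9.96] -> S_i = -3.76 + 3.43*i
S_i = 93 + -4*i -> [93, 89, 85, 81, 77]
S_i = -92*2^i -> [-92, -184, -368, -736, -1472]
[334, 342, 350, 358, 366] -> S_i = 334 + 8*i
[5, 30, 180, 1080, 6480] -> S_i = 5*6^i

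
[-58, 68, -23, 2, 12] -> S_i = Random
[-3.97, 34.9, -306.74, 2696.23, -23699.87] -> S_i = -3.97*(-8.79)^i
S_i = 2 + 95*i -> [2, 97, 192, 287, 382]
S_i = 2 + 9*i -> [2, 11, 20, 29, 38]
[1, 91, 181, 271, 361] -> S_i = 1 + 90*i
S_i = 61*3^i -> [61, 183, 549, 1647, 4941]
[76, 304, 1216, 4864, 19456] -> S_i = 76*4^i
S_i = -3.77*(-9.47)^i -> [-3.77, 35.7, -338.1, 3201.78, -30320.84]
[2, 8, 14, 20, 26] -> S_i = 2 + 6*i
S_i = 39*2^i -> [39, 78, 156, 312, 624]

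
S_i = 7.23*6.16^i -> [7.23, 44.54, 274.35, 1689.98, 10410.25]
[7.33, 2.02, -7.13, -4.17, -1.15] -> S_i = Random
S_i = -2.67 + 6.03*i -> [-2.67, 3.36, 9.39, 15.42, 21.45]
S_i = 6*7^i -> [6, 42, 294, 2058, 14406]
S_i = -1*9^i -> [-1, -9, -81, -729, -6561]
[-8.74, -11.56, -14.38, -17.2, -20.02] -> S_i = -8.74 + -2.82*i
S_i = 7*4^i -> [7, 28, 112, 448, 1792]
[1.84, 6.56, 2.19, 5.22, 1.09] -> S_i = Random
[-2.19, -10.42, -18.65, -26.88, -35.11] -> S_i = -2.19 + -8.23*i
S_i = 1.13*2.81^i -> [1.13, 3.18, 8.92, 25.07, 70.45]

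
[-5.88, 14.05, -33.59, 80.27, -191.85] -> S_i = -5.88*(-2.39)^i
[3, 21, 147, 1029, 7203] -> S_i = 3*7^i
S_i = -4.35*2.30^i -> [-4.35, -10.0, -23.01, -52.93, -121.73]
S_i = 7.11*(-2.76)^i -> [7.11, -19.62, 54.16, -149.48, 412.58]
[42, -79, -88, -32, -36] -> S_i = Random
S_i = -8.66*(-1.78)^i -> [-8.66, 15.41, -27.44, 48.84, -86.94]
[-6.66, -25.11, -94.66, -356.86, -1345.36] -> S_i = -6.66*3.77^i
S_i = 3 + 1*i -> [3, 4, 5, 6, 7]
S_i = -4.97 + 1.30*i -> [-4.97, -3.67, -2.37, -1.07, 0.23]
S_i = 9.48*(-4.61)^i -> [9.48, -43.7, 201.47, -928.78, 4281.66]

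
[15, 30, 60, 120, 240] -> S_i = 15*2^i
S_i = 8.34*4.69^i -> [8.34, 39.11, 183.45, 860.37, 4035.13]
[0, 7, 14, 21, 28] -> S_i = 0 + 7*i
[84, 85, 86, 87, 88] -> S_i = 84 + 1*i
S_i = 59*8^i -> [59, 472, 3776, 30208, 241664]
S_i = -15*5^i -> [-15, -75, -375, -1875, -9375]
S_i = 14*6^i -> [14, 84, 504, 3024, 18144]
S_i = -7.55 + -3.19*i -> [-7.55, -10.74, -13.93, -17.12, -20.31]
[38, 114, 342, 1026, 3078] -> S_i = 38*3^i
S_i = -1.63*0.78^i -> [-1.63, -1.27, -0.99, -0.77, -0.6]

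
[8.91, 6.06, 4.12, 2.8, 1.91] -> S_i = 8.91*0.68^i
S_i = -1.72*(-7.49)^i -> [-1.72, 12.88, -96.49, 722.73, -5413.22]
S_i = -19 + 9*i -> [-19, -10, -1, 8, 17]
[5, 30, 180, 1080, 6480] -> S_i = 5*6^i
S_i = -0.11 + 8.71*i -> [-0.11, 8.6, 17.31, 26.02, 34.73]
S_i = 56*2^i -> [56, 112, 224, 448, 896]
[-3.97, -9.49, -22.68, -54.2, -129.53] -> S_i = -3.97*2.39^i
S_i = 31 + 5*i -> [31, 36, 41, 46, 51]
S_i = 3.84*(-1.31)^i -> [3.84, -5.03, 6.59, -8.63, 11.31]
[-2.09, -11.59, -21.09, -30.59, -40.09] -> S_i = -2.09 + -9.50*i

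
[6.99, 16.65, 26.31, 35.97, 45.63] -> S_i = 6.99 + 9.66*i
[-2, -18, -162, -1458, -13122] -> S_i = -2*9^i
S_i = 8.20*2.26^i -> [8.2, 18.53, 41.88, 94.65, 213.92]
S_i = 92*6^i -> [92, 552, 3312, 19872, 119232]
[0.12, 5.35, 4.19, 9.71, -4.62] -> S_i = Random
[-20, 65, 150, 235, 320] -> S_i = -20 + 85*i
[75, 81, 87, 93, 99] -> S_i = 75 + 6*i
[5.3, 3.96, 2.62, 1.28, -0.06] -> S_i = 5.30 + -1.34*i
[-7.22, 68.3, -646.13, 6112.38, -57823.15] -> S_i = -7.22*(-9.46)^i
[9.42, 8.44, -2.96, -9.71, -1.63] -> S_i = Random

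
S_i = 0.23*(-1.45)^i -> [0.23, -0.33, 0.48, -0.7, 1.02]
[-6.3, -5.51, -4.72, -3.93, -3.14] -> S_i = -6.30 + 0.79*i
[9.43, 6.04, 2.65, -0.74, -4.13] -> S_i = 9.43 + -3.39*i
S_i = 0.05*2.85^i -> [0.05, 0.14, 0.41, 1.16, 3.3]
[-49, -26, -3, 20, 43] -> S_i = -49 + 23*i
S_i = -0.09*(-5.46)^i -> [-0.09, 0.49, -2.68, 14.65, -79.99]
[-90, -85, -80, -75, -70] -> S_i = -90 + 5*i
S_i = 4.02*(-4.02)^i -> [4.02, -16.16, 64.96, -261.16, 1049.86]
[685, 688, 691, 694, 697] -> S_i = 685 + 3*i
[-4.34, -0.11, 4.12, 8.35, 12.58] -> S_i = -4.34 + 4.23*i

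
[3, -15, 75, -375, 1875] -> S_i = 3*-5^i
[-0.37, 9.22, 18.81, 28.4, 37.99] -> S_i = -0.37 + 9.59*i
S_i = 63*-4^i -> [63, -252, 1008, -4032, 16128]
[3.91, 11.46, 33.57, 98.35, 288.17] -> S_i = 3.91*2.93^i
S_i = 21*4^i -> [21, 84, 336, 1344, 5376]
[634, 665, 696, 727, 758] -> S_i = 634 + 31*i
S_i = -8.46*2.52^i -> [-8.46, -21.32, -53.72, -135.39, -341.17]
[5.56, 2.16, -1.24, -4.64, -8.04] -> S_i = 5.56 + -3.40*i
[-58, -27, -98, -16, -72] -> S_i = Random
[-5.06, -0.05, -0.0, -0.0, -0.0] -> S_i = -5.06*0.01^i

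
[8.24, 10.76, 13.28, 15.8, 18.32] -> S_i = 8.24 + 2.52*i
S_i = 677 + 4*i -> [677, 681, 685, 689, 693]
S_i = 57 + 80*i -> [57, 137, 217, 297, 377]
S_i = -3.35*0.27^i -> [-3.35, -0.9, -0.24, -0.07, -0.02]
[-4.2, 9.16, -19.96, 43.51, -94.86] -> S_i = -4.20*(-2.18)^i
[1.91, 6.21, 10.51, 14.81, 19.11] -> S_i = 1.91 + 4.30*i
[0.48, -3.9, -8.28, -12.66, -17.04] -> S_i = 0.48 + -4.38*i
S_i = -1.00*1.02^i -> [-1.0, -1.02, -1.04, -1.06, -1.08]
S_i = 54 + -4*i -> [54, 50, 46, 42, 38]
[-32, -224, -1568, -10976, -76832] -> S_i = -32*7^i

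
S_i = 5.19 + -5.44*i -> [5.19, -0.25, -5.69, -11.13, -16.57]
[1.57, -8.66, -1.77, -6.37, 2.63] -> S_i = Random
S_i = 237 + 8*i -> [237, 245, 253, 261, 269]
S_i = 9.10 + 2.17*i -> [9.1, 11.27, 13.44, 15.61, 17.78]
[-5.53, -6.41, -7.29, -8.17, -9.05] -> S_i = -5.53 + -0.88*i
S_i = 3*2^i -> [3, 6, 12, 24, 48]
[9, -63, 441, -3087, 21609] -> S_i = 9*-7^i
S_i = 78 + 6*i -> [78, 84, 90, 96, 102]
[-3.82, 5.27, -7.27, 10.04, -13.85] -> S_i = -3.82*(-1.38)^i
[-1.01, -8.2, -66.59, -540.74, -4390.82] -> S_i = -1.01*8.12^i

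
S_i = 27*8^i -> [27, 216, 1728, 13824, 110592]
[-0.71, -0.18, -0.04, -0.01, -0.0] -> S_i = -0.71*0.25^i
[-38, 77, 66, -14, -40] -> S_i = Random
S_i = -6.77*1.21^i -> [-6.77, -8.19, -9.91, -11.99, -14.51]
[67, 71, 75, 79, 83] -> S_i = 67 + 4*i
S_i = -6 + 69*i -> [-6, 63, 132, 201, 270]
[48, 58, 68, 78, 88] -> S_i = 48 + 10*i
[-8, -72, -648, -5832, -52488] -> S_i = -8*9^i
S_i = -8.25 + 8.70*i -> [-8.25, 0.45, 9.15, 17.85, 26.55]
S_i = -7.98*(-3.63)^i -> [-7.98, 28.97, -105.15, 381.7, -1385.57]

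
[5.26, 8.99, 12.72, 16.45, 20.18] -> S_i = 5.26 + 3.73*i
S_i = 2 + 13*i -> [2, 15, 28, 41, 54]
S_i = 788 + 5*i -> [788, 793, 798, 803, 808]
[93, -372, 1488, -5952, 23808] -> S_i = 93*-4^i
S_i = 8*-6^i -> [8, -48, 288, -1728, 10368]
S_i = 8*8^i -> [8, 64, 512, 4096, 32768]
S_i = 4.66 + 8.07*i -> [4.66, 12.73, 20.8, 28.87, 36.94]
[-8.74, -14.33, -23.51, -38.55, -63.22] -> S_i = -8.74*1.64^i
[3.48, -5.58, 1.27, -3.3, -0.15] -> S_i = Random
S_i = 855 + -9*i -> [855, 846, 837, 828, 819]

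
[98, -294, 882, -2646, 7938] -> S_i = 98*-3^i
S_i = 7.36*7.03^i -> [7.36, 51.74, 363.74, 2557.08, 17976.25]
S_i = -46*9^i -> [-46, -414, -3726, -33534, -301806]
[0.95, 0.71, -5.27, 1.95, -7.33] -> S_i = Random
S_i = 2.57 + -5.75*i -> [2.57, -3.18, -8.93, -14.68, -20.43]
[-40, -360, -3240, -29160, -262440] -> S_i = -40*9^i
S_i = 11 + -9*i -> [11, 2, -7, -16, -25]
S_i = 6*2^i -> [6, 12, 24, 48, 96]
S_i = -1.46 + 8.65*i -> [-1.46, 7.19, 15.84, 24.49, 33.14]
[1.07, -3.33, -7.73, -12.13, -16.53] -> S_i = 1.07 + -4.40*i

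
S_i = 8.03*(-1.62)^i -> [8.03, -13.01, 21.07, -34.14, 55.31]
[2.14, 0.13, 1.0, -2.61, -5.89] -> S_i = Random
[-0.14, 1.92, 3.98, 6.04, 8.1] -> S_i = -0.14 + 2.06*i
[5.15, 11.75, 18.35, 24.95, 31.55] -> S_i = 5.15 + 6.60*i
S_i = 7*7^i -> [7, 49, 343, 2401, 16807]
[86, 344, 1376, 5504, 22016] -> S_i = 86*4^i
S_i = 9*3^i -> [9, 27, 81, 243, 729]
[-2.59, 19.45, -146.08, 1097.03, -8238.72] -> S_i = -2.59*(-7.51)^i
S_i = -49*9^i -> [-49, -441, -3969, -35721, -321489]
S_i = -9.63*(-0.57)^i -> [-9.63, 5.49, -3.13, 1.78, -1.02]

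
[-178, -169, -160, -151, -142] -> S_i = -178 + 9*i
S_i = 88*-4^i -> [88, -352, 1408, -5632, 22528]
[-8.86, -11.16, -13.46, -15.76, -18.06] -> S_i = -8.86 + -2.30*i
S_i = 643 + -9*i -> [643, 634, 625, 616, 607]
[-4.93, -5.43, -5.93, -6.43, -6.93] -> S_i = -4.93 + -0.50*i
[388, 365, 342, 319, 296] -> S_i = 388 + -23*i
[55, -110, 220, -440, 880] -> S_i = 55*-2^i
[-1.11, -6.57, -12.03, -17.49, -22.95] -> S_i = -1.11 + -5.46*i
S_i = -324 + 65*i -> [-324, -259, -194, -129, -64]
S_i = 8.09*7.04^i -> [8.09, 56.95, 400.95, 2822.71, 19871.89]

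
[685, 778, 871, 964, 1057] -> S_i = 685 + 93*i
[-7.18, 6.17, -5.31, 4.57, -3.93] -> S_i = -7.18*(-0.86)^i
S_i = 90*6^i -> [90, 540, 3240, 19440, 116640]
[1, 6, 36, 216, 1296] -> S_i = 1*6^i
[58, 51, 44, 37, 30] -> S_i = 58 + -7*i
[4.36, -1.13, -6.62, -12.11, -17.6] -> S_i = 4.36 + -5.49*i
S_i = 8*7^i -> [8, 56, 392, 2744, 19208]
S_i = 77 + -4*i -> [77, 73, 69, 65, 61]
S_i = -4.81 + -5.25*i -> [-4.81, -10.06, -15.31, -20.56, -25.81]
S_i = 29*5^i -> [29, 145, 725, 3625, 18125]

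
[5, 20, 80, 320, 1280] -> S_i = 5*4^i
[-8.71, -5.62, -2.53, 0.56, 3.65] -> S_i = -8.71 + 3.09*i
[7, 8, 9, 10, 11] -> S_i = 7 + 1*i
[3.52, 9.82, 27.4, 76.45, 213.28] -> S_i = 3.52*2.79^i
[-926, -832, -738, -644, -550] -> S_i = -926 + 94*i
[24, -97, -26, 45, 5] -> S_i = Random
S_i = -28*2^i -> [-28, -56, -112, -224, -448]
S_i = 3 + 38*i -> [3, 41, 79, 117, 155]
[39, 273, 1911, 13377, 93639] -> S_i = 39*7^i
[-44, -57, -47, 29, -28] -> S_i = Random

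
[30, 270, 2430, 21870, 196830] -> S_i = 30*9^i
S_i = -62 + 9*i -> [-62, -53, -44, -35, -26]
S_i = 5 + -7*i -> [5, -2, -9, -16, -23]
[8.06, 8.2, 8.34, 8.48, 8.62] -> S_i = 8.06 + 0.14*i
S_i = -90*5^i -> [-90, -450, -2250, -11250, -56250]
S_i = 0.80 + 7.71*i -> [0.8, 8.51, 16.22, 23.93, 31.64]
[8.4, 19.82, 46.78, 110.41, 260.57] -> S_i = 8.40*2.36^i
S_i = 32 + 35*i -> [32, 67, 102, 137, 172]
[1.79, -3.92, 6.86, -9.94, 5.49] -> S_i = Random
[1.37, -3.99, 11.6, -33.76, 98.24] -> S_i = 1.37*(-2.91)^i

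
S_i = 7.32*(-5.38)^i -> [7.32, -39.38, 211.87, -1139.88, 6132.54]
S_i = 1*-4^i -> [1, -4, 16, -64, 256]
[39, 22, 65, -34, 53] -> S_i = Random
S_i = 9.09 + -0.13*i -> [9.09, 8.96, 8.83, 8.7, 8.57]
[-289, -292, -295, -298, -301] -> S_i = -289 + -3*i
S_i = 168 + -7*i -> [168, 161, 154, 147, 140]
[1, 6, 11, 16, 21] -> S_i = 1 + 5*i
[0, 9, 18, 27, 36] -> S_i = 0 + 9*i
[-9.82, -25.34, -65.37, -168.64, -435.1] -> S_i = -9.82*2.58^i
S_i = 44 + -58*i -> [44, -14, -72, -130, -188]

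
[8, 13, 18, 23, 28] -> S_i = 8 + 5*i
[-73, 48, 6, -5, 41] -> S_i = Random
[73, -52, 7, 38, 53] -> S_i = Random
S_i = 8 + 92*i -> [8, 100, 192, 284, 376]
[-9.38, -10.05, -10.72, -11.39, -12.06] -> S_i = -9.38 + -0.67*i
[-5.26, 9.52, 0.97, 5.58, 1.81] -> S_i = Random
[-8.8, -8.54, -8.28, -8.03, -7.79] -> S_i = -8.80*0.97^i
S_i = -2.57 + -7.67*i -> [-2.57, -10.24, -17.91, -25.58, -33.25]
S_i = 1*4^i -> [1, 4, 16, 64, 256]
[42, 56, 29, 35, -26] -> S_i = Random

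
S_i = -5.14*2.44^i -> [-5.14, -12.54, -30.6, -74.67, -182.19]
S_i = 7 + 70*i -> [7, 77, 147, 217, 287]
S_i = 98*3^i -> [98, 294, 882, 2646, 7938]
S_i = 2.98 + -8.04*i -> [2.98, -5.06, -13.1, -21.14, -29.18]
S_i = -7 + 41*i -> [-7, 34, 75, 116, 157]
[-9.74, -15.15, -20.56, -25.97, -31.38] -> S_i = -9.74 + -5.41*i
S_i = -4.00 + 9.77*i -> [-4.0, 5.77, 15.54, 25.31, 35.08]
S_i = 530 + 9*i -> [530, 539, 548, 557, 566]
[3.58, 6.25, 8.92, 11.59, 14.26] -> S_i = 3.58 + 2.67*i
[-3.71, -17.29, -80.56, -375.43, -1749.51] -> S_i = -3.71*4.66^i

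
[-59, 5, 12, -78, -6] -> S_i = Random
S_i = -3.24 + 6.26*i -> [-3.24, 3.02, 9.28, 15.54, 21.8]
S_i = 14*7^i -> [14, 98, 686, 4802, 33614]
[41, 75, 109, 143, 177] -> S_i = 41 + 34*i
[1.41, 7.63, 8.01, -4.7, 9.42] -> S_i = Random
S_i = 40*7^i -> [40, 280, 1960, 13720, 96040]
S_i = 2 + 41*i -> [2, 43, 84, 125, 166]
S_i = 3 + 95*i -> [3, 98, 193, 288, 383]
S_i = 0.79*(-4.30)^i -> [0.79, -3.4, 14.61, -62.81, 270.09]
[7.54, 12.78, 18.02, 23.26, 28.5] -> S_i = 7.54 + 5.24*i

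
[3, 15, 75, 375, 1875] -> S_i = 3*5^i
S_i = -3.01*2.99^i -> [-3.01, -9.0, -26.91, -80.46, -240.58]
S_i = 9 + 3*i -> [9, 12, 15, 18, 21]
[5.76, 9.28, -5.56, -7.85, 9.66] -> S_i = Random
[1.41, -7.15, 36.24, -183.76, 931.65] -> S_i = 1.41*(-5.07)^i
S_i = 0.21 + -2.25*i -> [0.21, -2.04, -4.29, -6.54, -8.79]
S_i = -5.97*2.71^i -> [-5.97, -16.18, -43.84, -118.82, -322.0]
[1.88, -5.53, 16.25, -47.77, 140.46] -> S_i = 1.88*(-2.94)^i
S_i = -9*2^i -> [-9, -18, -36, -72, -144]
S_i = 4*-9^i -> [4, -36, 324, -2916, 26244]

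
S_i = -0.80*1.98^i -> [-0.8, -1.58, -3.14, -6.21, -12.3]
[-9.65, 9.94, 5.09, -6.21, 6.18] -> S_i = Random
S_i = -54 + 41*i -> [-54, -13, 28, 69, 110]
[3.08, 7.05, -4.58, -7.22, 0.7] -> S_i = Random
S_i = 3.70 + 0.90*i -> [3.7, 4.6, 5.5, 6.4, 7.3]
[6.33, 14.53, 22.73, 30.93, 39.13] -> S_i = 6.33 + 8.20*i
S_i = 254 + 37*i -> [254, 291, 328, 365, 402]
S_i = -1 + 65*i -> [-1, 64, 129, 194, 259]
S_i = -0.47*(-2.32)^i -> [-0.47, 1.09, -2.53, 5.87, -13.62]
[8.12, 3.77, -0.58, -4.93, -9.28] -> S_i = 8.12 + -4.35*i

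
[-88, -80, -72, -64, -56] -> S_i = -88 + 8*i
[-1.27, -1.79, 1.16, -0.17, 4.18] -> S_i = Random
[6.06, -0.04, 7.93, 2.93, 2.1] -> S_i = Random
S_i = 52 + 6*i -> [52, 58, 64, 70, 76]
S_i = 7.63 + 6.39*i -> [7.63, 14.02, 20.41, 26.8, 33.19]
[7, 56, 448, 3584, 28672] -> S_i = 7*8^i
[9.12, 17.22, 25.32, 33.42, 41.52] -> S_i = 9.12 + 8.10*i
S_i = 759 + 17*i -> [759, 776, 793, 810, 827]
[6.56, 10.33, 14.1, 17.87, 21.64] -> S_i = 6.56 + 3.77*i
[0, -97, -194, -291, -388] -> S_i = 0 + -97*i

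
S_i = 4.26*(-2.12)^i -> [4.26, -9.03, 19.15, -40.59, 86.05]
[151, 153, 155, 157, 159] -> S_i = 151 + 2*i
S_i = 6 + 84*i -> [6, 90, 174, 258, 342]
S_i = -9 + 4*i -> [-9, -5, -1, 3, 7]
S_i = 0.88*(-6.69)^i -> [0.88, -5.89, 39.39, -263.49, 1762.74]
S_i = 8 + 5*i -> [8, 13, 18, 23, 28]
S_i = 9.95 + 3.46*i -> [9.95, 13.41, 16.87, 20.33, 23.79]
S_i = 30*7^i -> [30, 210, 1470, 10290, 72030]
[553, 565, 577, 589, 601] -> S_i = 553 + 12*i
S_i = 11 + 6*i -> [11, 17, 23, 29, 35]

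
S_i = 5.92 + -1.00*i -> [5.92, 4.92, 3.92, 2.92, 1.92]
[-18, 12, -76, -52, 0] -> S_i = Random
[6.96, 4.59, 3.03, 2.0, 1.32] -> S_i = 6.96*0.66^i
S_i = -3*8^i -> [-3, -24, -192, -1536, -12288]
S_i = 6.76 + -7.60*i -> [6.76, -0.84, -8.44, -16.04, -23.64]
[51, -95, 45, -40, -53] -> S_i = Random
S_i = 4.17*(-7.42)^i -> [4.17, -30.94, 229.59, -1703.52, 12640.13]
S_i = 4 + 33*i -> [4, 37, 70, 103, 136]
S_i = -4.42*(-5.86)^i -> [-4.42, 25.9, -151.78, 889.44, -5212.1]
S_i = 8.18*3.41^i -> [8.18, 27.89, 95.12, 324.35, 1106.04]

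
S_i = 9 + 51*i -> [9, 60, 111, 162, 213]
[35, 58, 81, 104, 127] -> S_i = 35 + 23*i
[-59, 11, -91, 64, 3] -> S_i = Random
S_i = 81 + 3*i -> [81, 84, 87, 90, 93]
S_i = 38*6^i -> [38, 228, 1368, 8208, 49248]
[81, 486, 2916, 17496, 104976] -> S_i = 81*6^i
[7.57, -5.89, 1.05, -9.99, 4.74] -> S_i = Random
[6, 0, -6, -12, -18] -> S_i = 6 + -6*i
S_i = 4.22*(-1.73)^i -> [4.22, -7.3, 12.63, -21.85, 37.8]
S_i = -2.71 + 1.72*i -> [-2.71, -0.99, 0.73, 2.45, 4.17]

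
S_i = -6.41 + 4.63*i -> [-6.41, -1.78, 2.85, 7.48, 12.11]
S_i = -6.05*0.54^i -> [-6.05, -3.27, -1.76, -0.95, -0.51]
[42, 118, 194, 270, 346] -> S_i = 42 + 76*i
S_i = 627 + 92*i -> [627, 719, 811, 903, 995]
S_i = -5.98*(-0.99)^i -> [-5.98, 5.92, -5.86, 5.8, -5.74]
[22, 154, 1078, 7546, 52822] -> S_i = 22*7^i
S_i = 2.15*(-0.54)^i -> [2.15, -1.16, 0.63, -0.34, 0.18]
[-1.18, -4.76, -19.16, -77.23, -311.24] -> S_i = -1.18*4.03^i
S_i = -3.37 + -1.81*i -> [-3.37, -5.18, -6.99, -8.8, -10.61]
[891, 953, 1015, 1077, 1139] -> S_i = 891 + 62*i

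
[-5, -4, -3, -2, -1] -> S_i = -5 + 1*i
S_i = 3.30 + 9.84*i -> [3.3, 13.14, 22.98, 32.82, 42.66]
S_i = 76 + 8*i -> [76, 84, 92, 100, 108]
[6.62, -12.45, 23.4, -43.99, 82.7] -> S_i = 6.62*(-1.88)^i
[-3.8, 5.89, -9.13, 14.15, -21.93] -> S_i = -3.80*(-1.55)^i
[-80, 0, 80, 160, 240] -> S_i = -80 + 80*i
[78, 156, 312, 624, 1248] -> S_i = 78*2^i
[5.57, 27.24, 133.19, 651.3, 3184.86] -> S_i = 5.57*4.89^i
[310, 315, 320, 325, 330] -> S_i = 310 + 5*i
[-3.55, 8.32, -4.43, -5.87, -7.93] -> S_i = Random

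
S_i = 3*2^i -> [3, 6, 12, 24, 48]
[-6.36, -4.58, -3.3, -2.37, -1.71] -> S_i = -6.36*0.72^i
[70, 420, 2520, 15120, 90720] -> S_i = 70*6^i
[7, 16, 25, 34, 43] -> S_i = 7 + 9*i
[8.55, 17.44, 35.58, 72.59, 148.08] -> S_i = 8.55*2.04^i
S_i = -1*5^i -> [-1, -5, -25, -125, -625]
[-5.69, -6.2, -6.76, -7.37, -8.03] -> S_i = -5.69*1.09^i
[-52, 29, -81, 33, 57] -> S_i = Random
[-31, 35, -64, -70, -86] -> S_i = Random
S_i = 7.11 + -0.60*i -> [7.11, 6.51, 5.91, 5.31, 4.71]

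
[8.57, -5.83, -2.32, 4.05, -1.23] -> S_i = Random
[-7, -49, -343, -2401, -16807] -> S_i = -7*7^i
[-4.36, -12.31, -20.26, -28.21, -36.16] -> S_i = -4.36 + -7.95*i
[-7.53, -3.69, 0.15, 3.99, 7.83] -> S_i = -7.53 + 3.84*i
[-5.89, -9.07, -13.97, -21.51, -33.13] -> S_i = -5.89*1.54^i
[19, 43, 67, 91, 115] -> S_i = 19 + 24*i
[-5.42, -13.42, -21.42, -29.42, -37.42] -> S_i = -5.42 + -8.00*i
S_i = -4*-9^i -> [-4, 36, -324, 2916, -26244]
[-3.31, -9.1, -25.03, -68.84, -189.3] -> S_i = -3.31*2.75^i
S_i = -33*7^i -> [-33, -231, -1617, -11319, -79233]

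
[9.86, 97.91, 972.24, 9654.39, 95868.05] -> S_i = 9.86*9.93^i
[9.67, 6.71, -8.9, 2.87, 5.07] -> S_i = Random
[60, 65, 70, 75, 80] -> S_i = 60 + 5*i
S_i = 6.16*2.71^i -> [6.16, 16.69, 45.24, 122.6, 332.24]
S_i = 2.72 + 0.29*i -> [2.72, 3.01, 3.3, 3.59, 3.88]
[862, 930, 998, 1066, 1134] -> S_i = 862 + 68*i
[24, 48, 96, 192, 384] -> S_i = 24*2^i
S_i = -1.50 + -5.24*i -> [-1.5, -6.74, -11.98, -17.22, -22.46]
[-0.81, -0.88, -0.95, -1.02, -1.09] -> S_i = -0.81 + -0.07*i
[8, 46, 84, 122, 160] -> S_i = 8 + 38*i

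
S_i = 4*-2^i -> [4, -8, 16, -32, 64]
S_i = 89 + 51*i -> [89, 140, 191, 242, 293]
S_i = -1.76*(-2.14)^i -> [-1.76, 3.77, -8.06, 17.25, -36.91]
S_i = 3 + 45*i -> [3, 48, 93, 138, 183]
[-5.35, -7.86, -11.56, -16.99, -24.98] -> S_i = -5.35*1.47^i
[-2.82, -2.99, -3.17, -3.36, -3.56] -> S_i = -2.82*1.06^i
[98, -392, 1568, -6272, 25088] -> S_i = 98*-4^i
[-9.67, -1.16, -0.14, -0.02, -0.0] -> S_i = -9.67*0.12^i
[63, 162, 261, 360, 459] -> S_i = 63 + 99*i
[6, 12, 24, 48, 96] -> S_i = 6*2^i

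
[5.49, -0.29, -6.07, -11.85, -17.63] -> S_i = 5.49 + -5.78*i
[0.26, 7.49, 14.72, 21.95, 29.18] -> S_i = 0.26 + 7.23*i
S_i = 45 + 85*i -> [45, 130, 215, 300, 385]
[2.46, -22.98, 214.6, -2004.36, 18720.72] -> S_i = 2.46*(-9.34)^i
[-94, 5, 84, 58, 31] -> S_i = Random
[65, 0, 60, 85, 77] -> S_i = Random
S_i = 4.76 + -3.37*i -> [4.76, 1.39, -1.98, -5.35, -8.72]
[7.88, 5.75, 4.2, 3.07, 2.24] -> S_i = 7.88*0.73^i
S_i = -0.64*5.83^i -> [-0.64, -3.73, -21.75, -126.82, -739.36]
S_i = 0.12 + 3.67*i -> [0.12, 3.79, 7.46, 11.13, 14.8]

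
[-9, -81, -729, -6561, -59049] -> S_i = -9*9^i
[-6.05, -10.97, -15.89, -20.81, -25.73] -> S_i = -6.05 + -4.92*i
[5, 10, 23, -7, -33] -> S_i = Random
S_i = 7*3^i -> [7, 21, 63, 189, 567]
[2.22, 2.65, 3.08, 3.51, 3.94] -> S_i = 2.22 + 0.43*i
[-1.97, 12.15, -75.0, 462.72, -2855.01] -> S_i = -1.97*(-6.17)^i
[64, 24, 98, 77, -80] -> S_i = Random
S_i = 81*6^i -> [81, 486, 2916, 17496, 104976]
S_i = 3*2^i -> [3, 6, 12, 24, 48]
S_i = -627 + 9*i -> [-627, -618, -609, -600, -591]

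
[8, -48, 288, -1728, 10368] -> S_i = 8*-6^i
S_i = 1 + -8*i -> [1, -7, -15, -23, -31]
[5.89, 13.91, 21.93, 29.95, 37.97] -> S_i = 5.89 + 8.02*i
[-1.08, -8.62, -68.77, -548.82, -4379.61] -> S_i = -1.08*7.98^i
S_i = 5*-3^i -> [5, -15, 45, -135, 405]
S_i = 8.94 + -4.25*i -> [8.94, 4.69, 0.44, -3.81, -8.06]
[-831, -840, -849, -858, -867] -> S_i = -831 + -9*i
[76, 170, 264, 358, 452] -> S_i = 76 + 94*i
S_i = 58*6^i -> [58, 348, 2088, 12528, 75168]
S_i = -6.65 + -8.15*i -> [-6.65, -14.8, -22.95, -31.1, -39.25]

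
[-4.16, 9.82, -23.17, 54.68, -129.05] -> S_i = -4.16*(-2.36)^i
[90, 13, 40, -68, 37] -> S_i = Random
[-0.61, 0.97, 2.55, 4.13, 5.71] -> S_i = -0.61 + 1.58*i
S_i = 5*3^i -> [5, 15, 45, 135, 405]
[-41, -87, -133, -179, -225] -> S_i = -41 + -46*i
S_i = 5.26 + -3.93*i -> [5.26, 1.33, -2.6, -6.53, -10.46]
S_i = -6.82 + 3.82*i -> [-6.82, -3.0, 0.82, 4.64, 8.46]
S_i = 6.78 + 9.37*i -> [6.78, 16.15, 25.52, 34.89, 44.26]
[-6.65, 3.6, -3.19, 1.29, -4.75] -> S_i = Random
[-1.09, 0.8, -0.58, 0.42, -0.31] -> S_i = -1.09*(-0.73)^i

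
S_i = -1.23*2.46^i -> [-1.23, -3.03, -7.44, -18.31, -45.04]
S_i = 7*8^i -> [7, 56, 448, 3584, 28672]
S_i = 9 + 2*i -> [9, 11, 13, 15, 17]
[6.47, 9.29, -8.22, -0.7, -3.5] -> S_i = Random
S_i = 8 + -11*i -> [8, -3, -14, -25, -36]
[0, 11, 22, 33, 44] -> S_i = 0 + 11*i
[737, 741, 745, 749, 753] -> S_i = 737 + 4*i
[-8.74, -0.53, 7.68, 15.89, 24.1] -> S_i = -8.74 + 8.21*i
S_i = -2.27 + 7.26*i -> [-2.27, 4.99, 12.25, 19.51, 26.77]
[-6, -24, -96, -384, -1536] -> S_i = -6*4^i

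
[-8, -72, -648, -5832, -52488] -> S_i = -8*9^i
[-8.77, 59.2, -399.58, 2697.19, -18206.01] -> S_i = -8.77*(-6.75)^i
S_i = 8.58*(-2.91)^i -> [8.58, -24.97, 72.66, -211.43, 615.26]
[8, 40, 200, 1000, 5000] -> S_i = 8*5^i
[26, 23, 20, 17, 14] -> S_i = 26 + -3*i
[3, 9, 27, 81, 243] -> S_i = 3*3^i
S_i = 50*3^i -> [50, 150, 450, 1350, 4050]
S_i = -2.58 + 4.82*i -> [-2.58, 2.24, 7.06, 11.88, 16.7]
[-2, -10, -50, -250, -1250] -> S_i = -2*5^i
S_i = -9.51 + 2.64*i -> [-9.51, -6.87, -4.23, -1.59, 1.05]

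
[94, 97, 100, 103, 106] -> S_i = 94 + 3*i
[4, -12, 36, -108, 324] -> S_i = 4*-3^i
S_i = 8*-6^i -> [8, -48, 288, -1728, 10368]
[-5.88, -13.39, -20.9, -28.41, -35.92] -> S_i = -5.88 + -7.51*i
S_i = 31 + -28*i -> [31, 3, -25, -53, -81]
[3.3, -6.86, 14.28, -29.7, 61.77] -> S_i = 3.30*(-2.08)^i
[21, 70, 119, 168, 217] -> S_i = 21 + 49*i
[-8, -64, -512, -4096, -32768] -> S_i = -8*8^i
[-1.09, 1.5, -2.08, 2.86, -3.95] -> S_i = -1.09*(-1.38)^i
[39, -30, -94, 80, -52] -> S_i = Random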